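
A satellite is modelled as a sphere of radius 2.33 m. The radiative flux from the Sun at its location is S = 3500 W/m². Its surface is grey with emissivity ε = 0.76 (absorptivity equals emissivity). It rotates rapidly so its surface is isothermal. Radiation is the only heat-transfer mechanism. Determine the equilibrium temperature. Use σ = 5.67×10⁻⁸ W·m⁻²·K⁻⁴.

At equilibrium, absorbed power = emitted power.
Absorbing cross-section = πr² = 17.06 m²; emitting surface = 4πr² = 68.22 m² (ratio 4).
εS·A_cross = εσ·A_surf·T⁴  ⇒  T⁴ = S/(4σ)   (ε cancels).
T⁴ = 3500/(4·5.67×10⁻⁸) = 1.543×10¹⁰ K⁴.
T = (1.543×10¹⁰)^(1/4).

T ≈ 352 K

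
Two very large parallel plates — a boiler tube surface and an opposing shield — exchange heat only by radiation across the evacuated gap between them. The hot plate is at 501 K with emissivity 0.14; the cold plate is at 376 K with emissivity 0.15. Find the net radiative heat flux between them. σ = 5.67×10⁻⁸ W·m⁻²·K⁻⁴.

For two infinite grey parallel plates, q = σ(T₁⁴ − T₂⁴)/(1/ε₁ + 1/ε₂ − 1).
T₁⁴ − T₂⁴ = 6.300×10¹⁰ − 1.999×10¹⁰ = 4.301×10¹⁰ K⁴.
1/ε₁ + 1/ε₂ − 1 = 7.143 + 6.667 − 1 = 12.81.
q = 5.67×10⁻⁸ × 4.301×10¹⁰ / 12.81.

q ≈ 190 W/m²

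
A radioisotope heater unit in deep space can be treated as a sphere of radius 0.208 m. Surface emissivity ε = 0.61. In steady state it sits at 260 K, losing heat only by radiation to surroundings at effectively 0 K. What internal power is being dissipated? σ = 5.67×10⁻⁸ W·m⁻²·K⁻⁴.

P ≈ 85.9 W

Steady state: P = εσA T⁴.
A = 4πr² = 0.5437 m²; T⁴ = (260)⁴ = 4.570×10⁹ K⁴.
P = 0.61 × 5.67×10⁻⁸ × 0.5437 × 4.570×10⁹.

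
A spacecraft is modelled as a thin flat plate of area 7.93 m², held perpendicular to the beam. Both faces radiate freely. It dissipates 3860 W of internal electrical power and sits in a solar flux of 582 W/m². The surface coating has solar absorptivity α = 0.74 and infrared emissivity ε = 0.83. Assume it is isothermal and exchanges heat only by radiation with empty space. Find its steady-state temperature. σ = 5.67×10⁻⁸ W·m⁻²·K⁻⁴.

T ≈ 314 K

At steady state, absorbed solar power + internal power = radiated power.
Absorbed: α·S·A_cross = 0.74·582·7.930 = 3415 W (cross-section A).
Total input = 3415 + 3860 = 7275 W.
Radiated: εσ·A_surf·T⁴ with A_surf = 2A = 15.86 m².
T⁴ = 7275/(0.83·5.67×10⁻⁸·15.86) = 9.747×10⁹ K⁴.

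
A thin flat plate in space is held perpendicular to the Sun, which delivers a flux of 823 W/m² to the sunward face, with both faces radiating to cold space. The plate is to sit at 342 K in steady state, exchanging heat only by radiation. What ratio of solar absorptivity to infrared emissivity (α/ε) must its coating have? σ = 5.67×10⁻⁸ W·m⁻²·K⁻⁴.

Balance: αS·A = εσ·2A·T⁴ ⇒ α/ε = 2σT⁴/S.
α/ε = 2·5.67×10⁻⁸·(342)⁴/823 = 2·5.67×10⁻⁸·1.368×10¹⁰/823.

α/ε ≈ 1.89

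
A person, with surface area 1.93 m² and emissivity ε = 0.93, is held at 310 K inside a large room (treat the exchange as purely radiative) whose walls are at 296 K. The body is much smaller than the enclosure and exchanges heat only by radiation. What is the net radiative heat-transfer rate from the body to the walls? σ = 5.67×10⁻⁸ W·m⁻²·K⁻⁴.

For a small grey body in a large enclosure: P_net = εσA(T_body⁴ − T_wall⁴).
A = 1.93 m²; T_body⁴ − T_wall⁴ = 9.235×10⁹ − 7.677×10⁹ = 1.559×10⁹ K⁴.
|P_net| = 0.93·5.67×10⁻⁸·1.930·1.559×10⁹.

P_net ≈ 159 W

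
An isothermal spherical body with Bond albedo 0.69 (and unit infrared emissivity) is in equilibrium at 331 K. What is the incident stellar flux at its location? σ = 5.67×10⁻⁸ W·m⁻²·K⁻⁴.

(1−a)S·πr² = σ·4πr²·T⁴ ⇒ S = 4σT⁴/(1−a).
S = 4·5.67×10⁻⁸·1.200×10¹⁰/0.310.

S ≈ 8780 W/m²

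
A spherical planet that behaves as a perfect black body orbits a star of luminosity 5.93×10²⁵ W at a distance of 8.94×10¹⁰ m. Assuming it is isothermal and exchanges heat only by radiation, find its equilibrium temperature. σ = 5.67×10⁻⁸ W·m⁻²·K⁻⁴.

First find the stellar flux at distance d: S = L/(4πd²) = 5.93×10²⁵/(4π·(8.94×10¹⁰)²) = 590.4 W/m².
For an isothermal sphere, absorbed (1−a)S·πr² = emitted σ·4πr²·T⁴, so T⁴ = (1−a)S/(4σ).
T⁴ = 1.00·590.4/(4·5.67×10⁻⁸) = 2.603×10⁹ K⁴.

T ≈ 226 K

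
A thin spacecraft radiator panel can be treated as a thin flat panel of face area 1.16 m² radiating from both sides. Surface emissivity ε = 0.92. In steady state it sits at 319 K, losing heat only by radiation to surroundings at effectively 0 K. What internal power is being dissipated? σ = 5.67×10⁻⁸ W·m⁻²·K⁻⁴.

P ≈ 1250 W

Steady state: P = εσA T⁴.
A = 2·1.16 = 2.320 m²; T⁴ = (319)⁴ = 1.036×10¹⁰ K⁴.
P = 0.92 × 5.67×10⁻⁸ × 2.320 × 1.036×10¹⁰.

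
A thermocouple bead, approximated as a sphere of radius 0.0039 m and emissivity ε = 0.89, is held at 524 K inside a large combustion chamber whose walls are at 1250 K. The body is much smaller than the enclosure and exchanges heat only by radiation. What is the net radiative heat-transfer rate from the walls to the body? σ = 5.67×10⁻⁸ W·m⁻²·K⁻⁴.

P_net ≈ 22.8 W

For a small grey body in a large enclosure: P_net = εσA(T_body⁴ − T_wall⁴).
A = 4πr² = 1.911×10⁻⁴ m²; T_body⁴ − T_wall⁴ = 7.539×10¹⁰ − 2.441×10¹² = -2.366×10¹² K⁴.
|P_net| = 0.89·5.67×10⁻⁸·1.911×10⁻⁴·2.366×10¹².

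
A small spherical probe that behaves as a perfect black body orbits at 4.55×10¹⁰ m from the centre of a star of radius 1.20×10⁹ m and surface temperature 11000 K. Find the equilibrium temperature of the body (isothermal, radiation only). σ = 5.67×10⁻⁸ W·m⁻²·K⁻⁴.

T ≈ 1260 K

The star's surface emits σT_*⁴; at distance d the flux is S = σT_*⁴(R_*/d)².
S = 5.67×10⁻⁸·(11000)⁴·(1.20×10⁹/4.55×10¹⁰)² = 5.774×10⁵ W/m².
For an isothermal sphere T⁴ = (1−a)S/(4σ) = 2.546×10¹² K⁴.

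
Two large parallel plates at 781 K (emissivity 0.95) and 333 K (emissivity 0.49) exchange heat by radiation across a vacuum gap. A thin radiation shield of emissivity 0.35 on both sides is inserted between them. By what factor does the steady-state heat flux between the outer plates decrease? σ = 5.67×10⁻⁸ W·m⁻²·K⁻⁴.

Without shield: q₀ = σΔ(T⁴)/(1/ε₁+1/ε₂−1) with denominator 2.093.
With shield the two gaps are in series; the resistances add: (1/ε₁+1/ε_s−1)+(1/ε_s+1/ε₂−1) = 2.910+3.898 = 6.808.
Heat-flux ratio q₀/q = 6.808/2.093.

factor ≈ 3.25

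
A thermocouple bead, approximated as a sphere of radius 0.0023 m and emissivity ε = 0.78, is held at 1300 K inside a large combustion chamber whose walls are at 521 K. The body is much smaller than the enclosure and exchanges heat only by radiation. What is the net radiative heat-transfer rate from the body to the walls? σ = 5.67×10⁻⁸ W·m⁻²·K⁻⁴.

For a small grey body in a large enclosure: P_net = εσA(T_body⁴ − T_wall⁴).
A = 4πr² = 6.648×10⁻⁵ m²; T_body⁴ − T_wall⁴ = 2.856×10¹² − 7.368×10¹⁰ = 2.782×10¹² K⁴.
|P_net| = 0.78·5.67×10⁻⁸·6.648×10⁻⁵·2.782×10¹².

P_net ≈ 8.18 W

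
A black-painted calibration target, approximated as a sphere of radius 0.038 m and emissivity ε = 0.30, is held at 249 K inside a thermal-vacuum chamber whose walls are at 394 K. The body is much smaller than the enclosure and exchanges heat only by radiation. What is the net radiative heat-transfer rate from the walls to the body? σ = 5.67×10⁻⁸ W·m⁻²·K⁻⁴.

For a small grey body in a large enclosure: P_net = εσA(T_body⁴ − T_wall⁴).
A = 4πr² = 0.01815 m²; T_body⁴ − T_wall⁴ = 3.844×10⁹ − 2.410×10¹⁰ = -2.025×10¹⁰ K⁴.
|P_net| = 0.30·5.67×10⁻⁸·0.01815·2.025×10¹⁰.

P_net ≈ 6.25 W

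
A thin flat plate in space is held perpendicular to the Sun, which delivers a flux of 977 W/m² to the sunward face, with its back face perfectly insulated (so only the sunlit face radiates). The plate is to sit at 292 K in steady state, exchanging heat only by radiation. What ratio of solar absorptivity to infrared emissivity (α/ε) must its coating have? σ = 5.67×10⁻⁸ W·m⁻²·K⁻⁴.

α/ε ≈ 0.422

Balance: αS·A = εσ·1A·T⁴ ⇒ α/ε = σT⁴/S.
α/ε = 5.67×10⁻⁸·(292)⁴/977 = 5.67×10⁻⁸·7.270×10⁹/977.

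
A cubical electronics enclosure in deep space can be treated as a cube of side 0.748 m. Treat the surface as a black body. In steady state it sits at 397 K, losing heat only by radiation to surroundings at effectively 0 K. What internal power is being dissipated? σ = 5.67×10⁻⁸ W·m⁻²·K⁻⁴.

P ≈ 4730 W

Steady state: P = εσA T⁴.
A = 6L² = 3.357 m²; T⁴ = (397)⁴ = 2.484×10¹⁰ K⁴.
P = 1.0 × 5.67×10⁻⁸ × 3.357 × 2.484×10¹⁰.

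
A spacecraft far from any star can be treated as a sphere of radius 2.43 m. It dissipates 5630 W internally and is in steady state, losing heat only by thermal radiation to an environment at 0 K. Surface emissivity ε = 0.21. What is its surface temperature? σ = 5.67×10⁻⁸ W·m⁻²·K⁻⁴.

T ≈ 283 K

Steady state: internal power = radiated power, P = εσA T⁴.
Radiating area A = 4πr² = 74.20 m².
T⁴ = P/(εσA) = 5630/(0.21·5.67×10⁻⁸·74.20) = 6.372×10⁹ K⁴.
T = (6.372×10⁹)^(1/4).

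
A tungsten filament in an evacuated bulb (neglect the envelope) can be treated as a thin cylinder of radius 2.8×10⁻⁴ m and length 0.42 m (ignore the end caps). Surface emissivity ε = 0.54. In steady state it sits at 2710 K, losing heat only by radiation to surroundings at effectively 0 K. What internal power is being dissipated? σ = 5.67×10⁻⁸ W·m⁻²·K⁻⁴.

P ≈ 1220 W

Steady state: P = εσA T⁴.
A = 2πrL = 7.389×10⁻⁴ m²; T⁴ = (2710)⁴ = 5.394×10¹³ K⁴.
P = 0.54 × 5.67×10⁻⁸ × 7.389×10⁻⁴ × 5.394×10¹³.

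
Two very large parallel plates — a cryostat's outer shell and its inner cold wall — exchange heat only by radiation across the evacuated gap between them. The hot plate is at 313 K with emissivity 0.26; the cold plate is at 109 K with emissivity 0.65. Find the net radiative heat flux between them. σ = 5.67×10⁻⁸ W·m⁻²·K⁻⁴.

q ≈ 122 W/m²

For two infinite grey parallel plates, q = σ(T₁⁴ − T₂⁴)/(1/ε₁ + 1/ε₂ − 1).
T₁⁴ − T₂⁴ = 9.598×10⁹ − 1.412×10⁸ = 9.457×10⁹ K⁴.
1/ε₁ + 1/ε₂ − 1 = 3.846 + 1.538 − 1 = 4.385.
q = 5.67×10⁻⁸ × 9.457×10⁹ / 4.385.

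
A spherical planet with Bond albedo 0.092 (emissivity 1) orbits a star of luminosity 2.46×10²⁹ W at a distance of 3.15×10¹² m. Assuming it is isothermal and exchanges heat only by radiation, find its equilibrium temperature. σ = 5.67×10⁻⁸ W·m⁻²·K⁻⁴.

First find the stellar flux at distance d: S = L/(4πd²) = 2.46×10²⁹/(4π·(3.15×10¹²)²) = 1973 W/m².
For an isothermal sphere, absorbed (1−a)S·πr² = emitted σ·4πr²·T⁴, so T⁴ = (1−a)S/(4σ).
T⁴ = 0.908·1973/(4·5.67×10⁻⁸) = 7.899×10⁹ K⁴.

T ≈ 298 K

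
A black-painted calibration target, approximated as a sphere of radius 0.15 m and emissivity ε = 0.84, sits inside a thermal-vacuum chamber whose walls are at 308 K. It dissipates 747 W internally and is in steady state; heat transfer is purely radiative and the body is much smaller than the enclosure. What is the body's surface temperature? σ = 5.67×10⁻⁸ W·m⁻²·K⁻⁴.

T ≈ 504 K

For a small grey body in a large enclosure, net radiated power = εσA(T⁴ − T_w⁴).
Steady state: P = εσA(T⁴ − T_w⁴) with A = 4πr² = 0.2827 m².
T⁴ = P/(εσA) + T_w⁴ = 747/(0.84·5.67×10⁻⁸·0.2827) + (308)⁴
    = 5.547×10¹⁰ + 8.999×10⁹ = 6.447×10¹⁰ K⁴.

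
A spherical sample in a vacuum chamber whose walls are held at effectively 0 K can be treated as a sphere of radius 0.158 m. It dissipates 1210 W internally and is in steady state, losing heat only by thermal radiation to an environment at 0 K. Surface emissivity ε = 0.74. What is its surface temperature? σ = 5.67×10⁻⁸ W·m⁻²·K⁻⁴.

Steady state: internal power = radiated power, P = εσA T⁴.
Radiating area A = 4πr² = 0.3137 m².
T⁴ = P/(εσA) = 1210/(0.74·5.67×10⁻⁸·0.3137) = 9.193×10¹⁰ K⁴.
T = (9.193×10¹⁰)^(1/4).

T ≈ 551 K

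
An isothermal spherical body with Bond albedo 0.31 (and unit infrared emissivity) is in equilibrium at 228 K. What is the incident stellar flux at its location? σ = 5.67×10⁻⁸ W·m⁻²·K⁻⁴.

(1−a)S·πr² = σ·4πr²·T⁴ ⇒ S = 4σT⁴/(1−a).
S = 4·5.67×10⁻⁸·2.702×10⁹/0.690.

S ≈ 888 W/m²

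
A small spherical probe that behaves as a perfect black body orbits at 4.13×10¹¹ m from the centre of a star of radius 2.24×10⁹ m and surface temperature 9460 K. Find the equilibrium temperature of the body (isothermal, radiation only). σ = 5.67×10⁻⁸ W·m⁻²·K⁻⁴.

T ≈ 493 K

The star's surface emits σT_*⁴; at distance d the flux is S = σT_*⁴(R_*/d)².
S = 5.67×10⁻⁸·(9460)⁴·(2.24×10⁹/4.13×10¹¹)² = 13360 W/m².
For an isothermal sphere T⁴ = (1−a)S/(4σ) = 5.890×10¹⁰ K⁴.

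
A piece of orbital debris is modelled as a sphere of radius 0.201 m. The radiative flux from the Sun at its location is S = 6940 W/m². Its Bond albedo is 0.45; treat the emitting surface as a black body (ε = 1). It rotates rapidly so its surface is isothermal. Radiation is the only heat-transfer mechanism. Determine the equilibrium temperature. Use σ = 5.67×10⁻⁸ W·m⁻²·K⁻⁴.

T ≈ 360 K

At equilibrium, absorbed power = emitted power.
Absorbing cross-section = πr² = 0.1269 m²; emitting surface = 4πr² = 0.5077 m² (ratio 4).
(1−a)S·A_cross = εσ·A_surf·T⁴  ⇒  T⁴ = (1−a)S/(4σ).
T⁴ = 0.550·6940/(4·5.67×10⁻⁸) = 1.683×10¹⁰ K⁴.
T = (1.683×10¹⁰)^(1/4).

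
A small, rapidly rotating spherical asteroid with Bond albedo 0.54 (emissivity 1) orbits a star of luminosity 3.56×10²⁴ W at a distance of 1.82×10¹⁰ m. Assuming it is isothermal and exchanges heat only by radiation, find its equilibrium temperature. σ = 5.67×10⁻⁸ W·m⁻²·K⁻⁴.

T ≈ 204 K

First find the stellar flux at distance d: S = L/(4πd²) = 3.56×10²⁴/(4π·(1.82×10¹⁰)²) = 855.3 W/m².
For an isothermal sphere, absorbed (1−a)S·πr² = emitted σ·4πr²·T⁴, so T⁴ = (1−a)S/(4σ).
T⁴ = 0.460·855.3/(4·5.67×10⁻⁸) = 1.735×10⁹ K⁴.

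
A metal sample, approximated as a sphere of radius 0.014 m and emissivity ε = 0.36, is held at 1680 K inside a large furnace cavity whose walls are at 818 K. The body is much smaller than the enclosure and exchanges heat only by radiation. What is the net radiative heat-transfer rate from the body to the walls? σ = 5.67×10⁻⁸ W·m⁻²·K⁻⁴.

P_net ≈ 378 W

For a small grey body in a large enclosure: P_net = εσA(T_body⁴ − T_wall⁴).
A = 4πr² = 0.002463 m²; T_body⁴ − T_wall⁴ = 7.966×10¹² − 4.477×10¹¹ = 7.518×10¹² K⁴.
|P_net| = 0.36·5.67×10⁻⁸·0.002463·7.518×10¹².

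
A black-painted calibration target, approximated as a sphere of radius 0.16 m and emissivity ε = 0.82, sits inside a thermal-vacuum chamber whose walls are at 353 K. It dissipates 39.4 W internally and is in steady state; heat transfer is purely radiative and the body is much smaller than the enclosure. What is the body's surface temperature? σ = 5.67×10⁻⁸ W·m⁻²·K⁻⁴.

T ≈ 367 K

For a small grey body in a large enclosure, net radiated power = εσA(T⁴ − T_w⁴).
Steady state: P = εσA(T⁴ − T_w⁴) with A = 4πr² = 0.3217 m².
T⁴ = P/(εσA) + T_w⁴ = 39.4/(0.82·5.67×10⁻⁸·0.3217) + (353)⁴
    = 2.634×10⁹ + 1.553×10¹⁰ = 1.816×10¹⁰ K⁴.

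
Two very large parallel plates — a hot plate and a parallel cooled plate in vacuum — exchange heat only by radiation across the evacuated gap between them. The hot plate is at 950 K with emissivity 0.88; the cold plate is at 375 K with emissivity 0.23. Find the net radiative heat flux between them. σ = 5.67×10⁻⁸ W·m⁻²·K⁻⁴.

For two infinite grey parallel plates, q = σ(T₁⁴ − T₂⁴)/(1/ε₁ + 1/ε₂ − 1).
T₁⁴ − T₂⁴ = 8.145×10¹¹ − 1.978×10¹⁰ = 7.947×10¹¹ K⁴.
1/ε₁ + 1/ε₂ − 1 = 1.136 + 4.348 − 1 = 4.484.
q = 5.67×10⁻⁸ × 7.947×10¹¹ / 4.484.

q ≈ 10000 W/m²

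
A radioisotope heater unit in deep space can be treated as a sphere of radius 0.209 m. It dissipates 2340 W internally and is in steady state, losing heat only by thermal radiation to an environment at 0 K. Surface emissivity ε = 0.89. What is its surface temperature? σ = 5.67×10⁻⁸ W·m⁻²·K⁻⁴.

T ≈ 539 K

Steady state: internal power = radiated power, P = εσA T⁴.
Radiating area A = 4πr² = 0.5489 m².
T⁴ = P/(εσA) = 2340/(0.89·5.67×10⁻⁸·0.5489) = 8.448×10¹⁰ K⁴.
T = (8.448×10¹⁰)^(1/4).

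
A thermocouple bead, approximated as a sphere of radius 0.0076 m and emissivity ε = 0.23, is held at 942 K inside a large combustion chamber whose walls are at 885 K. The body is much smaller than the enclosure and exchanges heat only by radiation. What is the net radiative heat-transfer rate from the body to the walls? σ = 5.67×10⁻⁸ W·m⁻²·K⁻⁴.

P_net ≈ 1.65 W

For a small grey body in a large enclosure: P_net = εσA(T_body⁴ − T_wall⁴).
A = 4πr² = 7.258×10⁻⁴ m²; T_body⁴ − T_wall⁴ = 7.874×10¹¹ − 6.134×10¹¹ = 1.740×10¹¹ K⁴.
|P_net| = 0.23·5.67×10⁻⁸·7.258×10⁻⁴·1.740×10¹¹.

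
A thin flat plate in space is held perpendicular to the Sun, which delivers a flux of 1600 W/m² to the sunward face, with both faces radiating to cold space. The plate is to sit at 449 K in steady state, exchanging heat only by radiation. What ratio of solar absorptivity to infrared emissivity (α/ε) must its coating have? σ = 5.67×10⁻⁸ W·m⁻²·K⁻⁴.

α/ε ≈ 2.88

Balance: αS·A = εσ·2A·T⁴ ⇒ α/ε = 2σT⁴/S.
α/ε = 2·5.67×10⁻⁸·(449)⁴/1600 = 2·5.67×10⁻⁸·4.064×10¹⁰/1600.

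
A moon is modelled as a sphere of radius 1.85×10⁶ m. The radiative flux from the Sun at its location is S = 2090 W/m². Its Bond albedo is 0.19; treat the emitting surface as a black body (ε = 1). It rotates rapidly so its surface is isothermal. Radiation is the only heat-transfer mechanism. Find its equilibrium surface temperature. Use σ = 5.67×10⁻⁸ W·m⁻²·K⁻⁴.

At equilibrium, absorbed power = emitted power.
Absorbing cross-section = πr² = 1.075×10¹³ m²; emitting surface = 4πr² = 4.301×10¹³ m² (ratio 4).
(1−a)S·A_cross = εσ·A_surf·T⁴  ⇒  T⁴ = (1−a)S/(4σ).
T⁴ = 0.810·2090/(4·5.67×10⁻⁸) = 7.464×10⁹ K⁴.
T = (7.464×10⁹)^(1/4).

T ≈ 294 K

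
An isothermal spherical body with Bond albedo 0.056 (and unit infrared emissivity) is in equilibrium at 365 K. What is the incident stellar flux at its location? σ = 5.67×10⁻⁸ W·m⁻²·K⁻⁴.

(1−a)S·πr² = σ·4πr²·T⁴ ⇒ S = 4σT⁴/(1−a).
S = 4·5.67×10⁻⁸·1.775×10¹⁰/0.944.

S ≈ 4260 W/m²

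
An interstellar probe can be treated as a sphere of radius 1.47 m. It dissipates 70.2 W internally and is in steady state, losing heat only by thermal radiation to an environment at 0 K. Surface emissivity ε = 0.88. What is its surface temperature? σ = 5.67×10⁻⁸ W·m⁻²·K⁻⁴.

T ≈ 84.8 K

Steady state: internal power = radiated power, P = εσA T⁴.
Radiating area A = 4πr² = 27.15 m².
T⁴ = P/(εσA) = 70.2/(0.88·5.67×10⁻⁸·27.15) = 5.181×10⁷ K⁴.
T = (5.181×10⁷)^(1/4).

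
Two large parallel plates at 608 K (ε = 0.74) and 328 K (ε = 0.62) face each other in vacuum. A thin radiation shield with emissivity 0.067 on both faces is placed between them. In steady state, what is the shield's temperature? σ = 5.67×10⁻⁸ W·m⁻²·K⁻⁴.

In steady state the net flux on the hot side equals that on the cold side.
σ(T₁⁴−T_s⁴)/D₁ = σ(T_s⁴−T₂⁴)/D₂, with D₁ = 1/ε₁+1/ε_s−1 = 15.28, D₂ = 1/ε_s+1/ε₂−1 = 15.54.
Solve for T_s⁴: T_s⁴ = (D₂·T₁⁴ + D₁·T₂⁴)/(D₁+D₂) = 7.464×10¹⁰ K⁴.

T_s ≈ 523 K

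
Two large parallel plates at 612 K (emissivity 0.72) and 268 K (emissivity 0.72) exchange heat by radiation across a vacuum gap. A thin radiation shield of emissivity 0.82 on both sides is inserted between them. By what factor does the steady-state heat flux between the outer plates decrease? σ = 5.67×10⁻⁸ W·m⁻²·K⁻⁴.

Without shield: q₀ = σΔ(T⁴)/(1/ε₁+1/ε₂−1) with denominator 1.778.
With shield the two gaps are in series; the resistances add: (1/ε₁+1/ε_s−1)+(1/ε_s+1/ε₂−1) = 1.608+1.608 = 3.217.
Heat-flux ratio q₀/q = 3.217/1.778.

factor ≈ 1.81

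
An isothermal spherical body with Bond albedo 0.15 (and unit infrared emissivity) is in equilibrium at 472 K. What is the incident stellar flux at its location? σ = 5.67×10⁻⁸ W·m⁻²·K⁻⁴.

S ≈ 13200 W/m²

(1−a)S·πr² = σ·4πr²·T⁴ ⇒ S = 4σT⁴/(1−a).
S = 4·5.67×10⁻⁸·4.963×10¹⁰/0.850.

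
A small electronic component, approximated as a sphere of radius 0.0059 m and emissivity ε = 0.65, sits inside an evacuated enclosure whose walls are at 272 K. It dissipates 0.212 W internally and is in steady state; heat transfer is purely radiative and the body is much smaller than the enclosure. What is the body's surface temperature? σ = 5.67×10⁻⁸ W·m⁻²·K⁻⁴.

For a small grey body in a large enclosure, net radiated power = εσA(T⁴ − T_w⁴).
Steady state: P = εσA(T⁴ − T_w⁴) with A = 4πr² = 4.374×10⁻⁴ m².
T⁴ = P/(εσA) + T_w⁴ = 0.212/(0.65·5.67×10⁻⁸·4.374×10⁻⁴) + (272)⁴
    = 1.315×10¹⁰ + 5.474×10⁹ = 1.862×10¹⁰ K⁴.

T ≈ 369 K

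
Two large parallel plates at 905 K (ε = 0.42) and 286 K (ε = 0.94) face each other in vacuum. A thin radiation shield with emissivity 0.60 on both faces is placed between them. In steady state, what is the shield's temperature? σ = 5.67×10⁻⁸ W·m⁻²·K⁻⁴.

T_s ≈ 705 K

In steady state the net flux on the hot side equals that on the cold side.
σ(T₁⁴−T_s⁴)/D₁ = σ(T_s⁴−T₂⁴)/D₂, with D₁ = 1/ε₁+1/ε_s−1 = 3.048, D₂ = 1/ε_s+1/ε₂−1 = 1.730.
Solve for T_s⁴: T_s⁴ = (D₂·T₁⁴ + D₁·T₂⁴)/(D₁+D₂) = 2.472×10¹¹ K⁴.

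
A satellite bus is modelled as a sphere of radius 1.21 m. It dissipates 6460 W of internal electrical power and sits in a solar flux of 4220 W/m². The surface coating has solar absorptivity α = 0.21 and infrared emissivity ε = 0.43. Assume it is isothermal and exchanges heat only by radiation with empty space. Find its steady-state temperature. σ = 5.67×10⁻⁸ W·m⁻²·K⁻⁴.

T ≈ 391 K

At steady state, absorbed solar power + internal power = radiated power.
Absorbed: α·S·A_cross = 0.21·4220·4.600 = 4076 W (cross-section πr²).
Total input = 4076 + 6460 = 10540 W.
Radiated: εσ·A_surf·T⁴ with A_surf = 4πr² = 18.40 m².
T⁴ = 10540/(0.43·5.67×10⁻⁸·18.40) = 2.349×10¹⁰ K⁴.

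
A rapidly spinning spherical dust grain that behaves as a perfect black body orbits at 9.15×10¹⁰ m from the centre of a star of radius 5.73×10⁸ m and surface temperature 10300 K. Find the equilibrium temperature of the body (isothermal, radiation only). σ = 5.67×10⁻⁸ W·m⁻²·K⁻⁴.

The star's surface emits σT_*⁴; at distance d the flux is S = σT_*⁴(R_*/d)².
S = 5.67×10⁻⁸·(10300)⁴·(5.73×10⁸/9.15×10¹⁰)² = 25030 W/m².
For an isothermal sphere T⁴ = (1−a)S/(4σ) = 1.103×10¹¹ K⁴.

T ≈ 576 K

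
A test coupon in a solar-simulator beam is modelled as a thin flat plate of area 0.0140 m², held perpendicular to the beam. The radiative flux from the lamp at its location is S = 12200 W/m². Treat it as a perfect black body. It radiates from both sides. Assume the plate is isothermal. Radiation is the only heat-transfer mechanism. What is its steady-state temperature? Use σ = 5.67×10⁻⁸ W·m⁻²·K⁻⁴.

T ≈ 573 K

At equilibrium, absorbed power = emitted power.
Absorbing cross-section = A = 0.01400 m²; emitting surface = 2A = 0.02800 m² (ratio 2).
S·A_cross = εσ·A_surf·T⁴  ⇒  T⁴ = S/(2σ).
T⁴ = 1.00·12200/(2·5.67×10⁻⁸) = 1.076×10¹¹ K⁴.
T = (1.076×10¹¹)^(1/4).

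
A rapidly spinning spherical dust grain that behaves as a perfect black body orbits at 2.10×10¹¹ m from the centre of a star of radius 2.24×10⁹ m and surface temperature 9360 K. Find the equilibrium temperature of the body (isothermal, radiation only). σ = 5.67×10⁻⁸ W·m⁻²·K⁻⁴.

T ≈ 684 K

The star's surface emits σT_*⁴; at distance d the flux is S = σT_*⁴(R_*/d)².
S = 5.67×10⁻⁸·(9360)⁴·(2.24×10⁹/2.10×10¹¹)² = 49520 W/m².
For an isothermal sphere T⁴ = (1−a)S/(4σ) = 2.183×10¹¹ K⁴.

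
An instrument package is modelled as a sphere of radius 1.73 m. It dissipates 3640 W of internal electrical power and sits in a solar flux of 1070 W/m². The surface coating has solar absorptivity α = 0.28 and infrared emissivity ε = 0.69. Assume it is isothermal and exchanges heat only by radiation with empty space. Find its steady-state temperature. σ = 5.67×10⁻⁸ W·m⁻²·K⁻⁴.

T ≈ 257 K

At steady state, absorbed solar power + internal power = radiated power.
Absorbed: α·S·A_cross = 0.28·1070·9.402 = 2817 W (cross-section πr²).
Total input = 2817 + 3640 = 6457 W.
Radiated: εσ·A_surf·T⁴ with A_surf = 4πr² = 37.61 m².
T⁴ = 6457/(0.69·5.67×10⁻⁸·37.61) = 4.388×10⁹ K⁴.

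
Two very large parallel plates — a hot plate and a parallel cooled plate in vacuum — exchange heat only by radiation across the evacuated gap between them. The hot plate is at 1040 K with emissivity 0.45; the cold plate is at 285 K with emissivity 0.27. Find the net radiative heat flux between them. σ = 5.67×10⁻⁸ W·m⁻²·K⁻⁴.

For two infinite grey parallel plates, q = σ(T₁⁴ − T₂⁴)/(1/ε₁ + 1/ε₂ − 1).
T₁⁴ − T₂⁴ = 1.170×10¹² − 6.598×10⁹ = 1.163×10¹² K⁴.
1/ε₁ + 1/ε₂ − 1 = 2.222 + 3.704 − 1 = 4.926.
q = 5.67×10⁻⁸ × 1.163×10¹² / 4.926.

q ≈ 13400 W/m²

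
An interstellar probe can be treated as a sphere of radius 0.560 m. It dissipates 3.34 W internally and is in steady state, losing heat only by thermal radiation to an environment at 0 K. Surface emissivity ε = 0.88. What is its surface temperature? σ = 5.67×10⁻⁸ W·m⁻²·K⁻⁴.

Steady state: internal power = radiated power, P = εσA T⁴.
Radiating area A = 4πr² = 3.941 m².
T⁴ = P/(εσA) = 3.34/(0.88·5.67×10⁻⁸·3.941) = 1.699×10⁷ K⁴.
T = (1.699×10⁷)^(1/4).

T ≈ 64.2 K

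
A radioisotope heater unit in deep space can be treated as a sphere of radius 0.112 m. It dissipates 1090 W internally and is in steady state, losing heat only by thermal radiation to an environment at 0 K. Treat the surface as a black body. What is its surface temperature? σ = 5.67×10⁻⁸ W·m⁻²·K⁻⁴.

T ≈ 591 K

Steady state: internal power = radiated power, P = εσA T⁴.
Radiating area A = 4πr² = 0.1576 m².
T⁴ = P/(εσA) = 1090/(1.0·5.67×10⁻⁸·0.1576) = 1.220×10¹¹ K⁴.
T = (1.220×10¹¹)^(1/4).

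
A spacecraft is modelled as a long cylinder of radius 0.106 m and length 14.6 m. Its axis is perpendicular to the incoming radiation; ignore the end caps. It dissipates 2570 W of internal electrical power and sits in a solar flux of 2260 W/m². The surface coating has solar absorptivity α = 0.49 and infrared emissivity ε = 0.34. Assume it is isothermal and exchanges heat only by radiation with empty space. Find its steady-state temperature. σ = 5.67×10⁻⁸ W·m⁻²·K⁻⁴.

At steady state, absorbed solar power + internal power = radiated power.
Absorbed: α·S·A_cross = 0.49·2260·3.095 = 3428 W (cross-section 2rL).
Total input = 3428 + 2570 = 5998 W.
Radiated: εσ·A_surf·T⁴ with A_surf = 2πrL = 9.724 m².
T⁴ = 5998/(0.34·5.67×10⁻⁸·9.724) = 3.199×10¹⁰ K⁴.

T ≈ 423 K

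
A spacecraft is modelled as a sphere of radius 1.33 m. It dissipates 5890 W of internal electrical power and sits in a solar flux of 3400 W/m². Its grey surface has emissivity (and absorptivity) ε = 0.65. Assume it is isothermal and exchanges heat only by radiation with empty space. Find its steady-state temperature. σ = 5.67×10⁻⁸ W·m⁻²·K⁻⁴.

T ≈ 386 K

At steady state, absorbed solar power + internal power = radiated power.
Absorbed: α·S·A_cross = 0.65·3400·5.557 = 12280 W (cross-section πr²).
Total input = 12280 + 5890 = 18170 W.
Radiated: εσ·A_surf·T⁴ with A_surf = 4πr² = 22.23 m².
T⁴ = 18170/(0.65·5.67×10⁻⁸·22.23) = 2.218×10¹⁰ K⁴.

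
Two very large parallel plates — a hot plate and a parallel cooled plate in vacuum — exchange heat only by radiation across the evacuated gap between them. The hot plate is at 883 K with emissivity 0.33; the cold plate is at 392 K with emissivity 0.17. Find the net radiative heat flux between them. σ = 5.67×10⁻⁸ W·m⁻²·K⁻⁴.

q ≈ 4190 W/m²

For two infinite grey parallel plates, q = σ(T₁⁴ − T₂⁴)/(1/ε₁ + 1/ε₂ − 1).
T₁⁴ − T₂⁴ = 6.079×10¹¹ − 2.361×10¹⁰ = 5.843×10¹¹ K⁴.
1/ε₁ + 1/ε₂ − 1 = 3.030 + 5.882 − 1 = 7.913.
q = 5.67×10⁻⁸ × 5.843×10¹¹ / 7.913.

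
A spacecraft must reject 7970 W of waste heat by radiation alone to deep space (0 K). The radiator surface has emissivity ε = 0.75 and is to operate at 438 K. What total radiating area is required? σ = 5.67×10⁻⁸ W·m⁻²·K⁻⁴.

A ≈ 5.09 m²

P = εσA T⁴ ⇒ A = P/(εσT⁴).
T⁴ = 3.680×10¹⁰ K⁴.
A = 7970/(0.75 × 5.67×10⁻⁸ × 3.680×10¹⁰).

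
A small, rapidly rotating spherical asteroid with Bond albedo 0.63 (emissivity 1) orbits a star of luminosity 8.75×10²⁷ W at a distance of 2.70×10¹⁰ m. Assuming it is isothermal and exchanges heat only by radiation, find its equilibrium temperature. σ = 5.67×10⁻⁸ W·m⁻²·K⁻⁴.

T ≈ 1120 K

First find the stellar flux at distance d: S = L/(4πd²) = 8.75×10²⁷/(4π·(2.70×10¹⁰)²) = 9.551×10⁵ W/m².
For an isothermal sphere, absorbed (1−a)S·πr² = emitted σ·4πr²·T⁴, so T⁴ = (1−a)S/(4σ).
T⁴ = 0.370·9.551×10⁵/(4·5.67×10⁻⁸) = 1.558×10¹² K⁴.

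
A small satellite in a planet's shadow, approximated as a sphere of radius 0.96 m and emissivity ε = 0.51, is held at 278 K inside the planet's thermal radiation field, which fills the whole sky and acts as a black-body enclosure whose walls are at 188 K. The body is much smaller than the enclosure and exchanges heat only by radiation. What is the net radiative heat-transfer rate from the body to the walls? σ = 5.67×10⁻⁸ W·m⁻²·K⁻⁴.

P_net ≈ 1580 W

For a small grey body in a large enclosure: P_net = εσA(T_body⁴ − T_wall⁴).
A = 4πr² = 11.58 m²; T_body⁴ − T_wall⁴ = 5.973×10⁹ − 1.249×10⁹ = 4.724×10⁹ K⁴.
|P_net| = 0.51·5.67×10⁻⁸·11.58·4.724×10⁹.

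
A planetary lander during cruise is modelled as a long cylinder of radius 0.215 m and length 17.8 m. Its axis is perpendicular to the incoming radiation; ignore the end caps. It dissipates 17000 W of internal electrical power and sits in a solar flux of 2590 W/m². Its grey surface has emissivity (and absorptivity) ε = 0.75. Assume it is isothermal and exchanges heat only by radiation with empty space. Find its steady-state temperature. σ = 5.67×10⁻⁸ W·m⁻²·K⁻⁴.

T ≈ 420 K

At steady state, absorbed solar power + internal power = radiated power.
Absorbed: α·S·A_cross = 0.75·2590·7.654 = 14870 W (cross-section 2rL).
Total input = 14870 + 17000 = 31870 W.
Radiated: εσ·A_surf·T⁴ with A_surf = 2πrL = 24.05 m².
T⁴ = 31870/(0.75·5.67×10⁻⁸·24.05) = 3.117×10¹⁰ K⁴.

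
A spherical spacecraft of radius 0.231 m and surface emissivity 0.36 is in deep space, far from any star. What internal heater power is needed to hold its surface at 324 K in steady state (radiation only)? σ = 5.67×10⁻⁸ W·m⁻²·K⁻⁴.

P ≈ 151 W

P = εσ·4πr²·T⁴.
4πr² = 0.6706 m²; T⁴ = 1.102×10¹⁰ K⁴.
P = 0.36·5.67×10⁻⁸·0.6706·1.102×10¹⁰.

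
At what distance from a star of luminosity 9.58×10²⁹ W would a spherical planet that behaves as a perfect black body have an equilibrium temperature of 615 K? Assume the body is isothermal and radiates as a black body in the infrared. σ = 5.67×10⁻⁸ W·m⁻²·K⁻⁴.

d ≈ 1.53×10¹² m

For an isothermal black-emitting sphere, (1−a)S·πr² = σ·4πr²·T⁴ ⇒ S = 4σT⁴/(1−a).
S = 4·5.67×10⁻⁸·(615)⁴/1.00 = 32440 W/m².
Flux falls as S = L/(4πd²), so d = √(L/(4πS)) = √(9.58×10²⁹/(4π·32440)).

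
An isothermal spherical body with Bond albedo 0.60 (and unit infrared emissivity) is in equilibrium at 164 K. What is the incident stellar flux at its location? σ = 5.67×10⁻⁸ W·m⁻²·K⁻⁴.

(1−a)S·πr² = σ·4πr²·T⁴ ⇒ S = 4σT⁴/(1−a).
S = 4·5.67×10⁻⁸·7.234×10⁸/0.400.

S ≈ 410 W/m²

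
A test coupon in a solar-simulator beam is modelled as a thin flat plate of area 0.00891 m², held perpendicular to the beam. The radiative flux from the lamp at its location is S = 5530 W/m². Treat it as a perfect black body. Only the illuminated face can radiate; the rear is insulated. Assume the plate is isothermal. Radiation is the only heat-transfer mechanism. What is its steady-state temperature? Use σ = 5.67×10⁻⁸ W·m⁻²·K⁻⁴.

At equilibrium, absorbed power = emitted power.
Absorbing cross-section = A = 0.008910 m²; emitting surface = A = 0.008910 m² (ratio 1).
S·A_cross = εσ·A_surf·T⁴  ⇒  T⁴ = S/(1σ).
T⁴ = 1.00·5530/(1·5.67×10⁻⁸) = 9.753×10¹⁰ K⁴.
T = (9.753×10¹⁰)^(1/4).

T ≈ 559 K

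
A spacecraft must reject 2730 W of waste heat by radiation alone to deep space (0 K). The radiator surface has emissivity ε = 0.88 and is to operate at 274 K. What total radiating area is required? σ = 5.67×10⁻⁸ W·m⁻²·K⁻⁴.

P = εσA T⁴ ⇒ A = P/(εσT⁴).
T⁴ = 5.636×10⁹ K⁴.
A = 2730/(0.88 × 5.67×10⁻⁸ × 5.636×10⁹).

A ≈ 9.71 m²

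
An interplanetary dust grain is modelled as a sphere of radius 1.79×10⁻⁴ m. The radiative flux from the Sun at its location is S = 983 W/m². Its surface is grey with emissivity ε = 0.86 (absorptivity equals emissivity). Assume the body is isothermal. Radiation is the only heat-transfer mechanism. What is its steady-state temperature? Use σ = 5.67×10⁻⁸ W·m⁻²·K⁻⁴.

At equilibrium, absorbed power = emitted power.
Absorbing cross-section = πr² = 1.007×10⁻⁷ m²; emitting surface = 4πr² = 4.026×10⁻⁷ m² (ratio 4).
εS·A_cross = εσ·A_surf·T⁴  ⇒  T⁴ = S/(4σ)   (ε cancels).
T⁴ = 983/(4·5.67×10⁻⁸) = 4.334×10⁹ K⁴.
T = (4.334×10⁹)^(1/4).

T ≈ 257 K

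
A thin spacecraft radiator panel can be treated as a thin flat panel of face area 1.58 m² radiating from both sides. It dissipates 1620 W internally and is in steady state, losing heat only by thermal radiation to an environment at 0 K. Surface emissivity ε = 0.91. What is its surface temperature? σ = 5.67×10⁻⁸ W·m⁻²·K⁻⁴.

T ≈ 316 K

Steady state: internal power = radiated power, P = εσA T⁴.
Radiating area A = 2·1.58 = 3.160 m².
T⁴ = P/(εσA) = 1620/(0.91·5.67×10⁻⁸·3.160) = 9.936×10⁹ K⁴.
T = (9.936×10⁹)^(1/4).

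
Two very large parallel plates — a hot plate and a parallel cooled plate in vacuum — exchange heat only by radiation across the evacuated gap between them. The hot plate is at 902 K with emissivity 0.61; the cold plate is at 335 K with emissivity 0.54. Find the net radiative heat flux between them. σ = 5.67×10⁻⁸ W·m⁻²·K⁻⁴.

q ≈ 14800 W/m²

For two infinite grey parallel plates, q = σ(T₁⁴ − T₂⁴)/(1/ε₁ + 1/ε₂ − 1).
T₁⁴ − T₂⁴ = 6.620×10¹¹ − 1.259×10¹⁰ = 6.494×10¹¹ K⁴.
1/ε₁ + 1/ε₂ − 1 = 1.639 + 1.852 − 1 = 2.491.
q = 5.67×10⁻⁸ × 6.494×10¹¹ / 2.491.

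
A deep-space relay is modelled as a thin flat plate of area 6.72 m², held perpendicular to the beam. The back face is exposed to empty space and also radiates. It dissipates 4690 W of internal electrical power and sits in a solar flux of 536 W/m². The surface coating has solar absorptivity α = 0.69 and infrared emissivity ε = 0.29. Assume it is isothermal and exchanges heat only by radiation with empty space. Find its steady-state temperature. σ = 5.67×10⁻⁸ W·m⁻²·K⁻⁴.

At steady state, absorbed solar power + internal power = radiated power.
Absorbed: α·S·A_cross = 0.69·536·6.720 = 2485 W (cross-section A).
Total input = 2485 + 4690 = 7175 W.
Radiated: εσ·A_surf·T⁴ with A_surf = 2A = 13.44 m².
T⁴ = 7175/(0.29·5.67×10⁻⁸·13.44) = 3.247×10¹⁰ K⁴.

T ≈ 424 K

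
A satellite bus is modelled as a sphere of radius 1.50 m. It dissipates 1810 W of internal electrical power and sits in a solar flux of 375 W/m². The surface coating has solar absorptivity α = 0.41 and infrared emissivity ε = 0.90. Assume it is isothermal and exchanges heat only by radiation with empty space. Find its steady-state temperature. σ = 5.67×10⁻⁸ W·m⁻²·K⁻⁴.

At steady state, absorbed solar power + internal power = radiated power.
Absorbed: α·S·A_cross = 0.41·375·7.069 = 1087 W (cross-section πr²).
Total input = 1087 + 1810 = 2897 W.
Radiated: εσ·A_surf·T⁴ with A_surf = 4πr² = 28.27 m².
T⁴ = 2897/(0.90·5.67×10⁻⁸·28.27) = 2.008×10⁹ K⁴.

T ≈ 212 K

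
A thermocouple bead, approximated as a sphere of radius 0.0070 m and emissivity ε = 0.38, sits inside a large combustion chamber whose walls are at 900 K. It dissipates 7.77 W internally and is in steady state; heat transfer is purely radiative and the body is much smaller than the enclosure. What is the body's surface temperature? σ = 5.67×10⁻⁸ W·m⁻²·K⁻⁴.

For a small grey body in a large enclosure, net radiated power = εσA(T⁴ − T_w⁴).
Steady state: P = εσA(T⁴ − T_w⁴) with A = 4πr² = 6.158×10⁻⁴ m².
T⁴ = P/(εσA) + T_w⁴ = 7.77/(0.38·5.67×10⁻⁸·6.158×10⁻⁴) + (900)⁴
    = 5.857×10¹¹ + 6.561×10¹¹ = 1.242×10¹² K⁴.

T ≈ 1060 K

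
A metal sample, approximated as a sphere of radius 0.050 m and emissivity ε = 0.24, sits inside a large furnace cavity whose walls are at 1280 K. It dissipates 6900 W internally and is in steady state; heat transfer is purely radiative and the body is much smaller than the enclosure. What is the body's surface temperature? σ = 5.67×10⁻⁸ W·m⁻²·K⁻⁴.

For a small grey body in a large enclosure, net radiated power = εσA(T⁴ − T_w⁴).
Steady state: P = εσA(T⁴ − T_w⁴) with A = 4πr² = 0.03142 m².
T⁴ = P/(εσA) + T_w⁴ = 6900/(0.24·5.67×10⁻⁸·0.03142) + (1280)⁴
    = 1.614×10¹³ + 2.684×10¹² = 1.882×10¹³ K⁴.

T ≈ 2080 K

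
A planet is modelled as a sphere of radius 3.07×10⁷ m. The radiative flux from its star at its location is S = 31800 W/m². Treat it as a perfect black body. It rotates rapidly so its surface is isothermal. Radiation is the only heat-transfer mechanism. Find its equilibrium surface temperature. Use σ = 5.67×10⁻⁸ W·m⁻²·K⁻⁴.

At equilibrium, absorbed power = emitted power.
Absorbing cross-section = πr² = 2.961×10¹⁵ m²; emitting surface = 4πr² = 1.184×10¹⁶ m² (ratio 4).
S·A_cross = εσ·A_surf·T⁴  ⇒  T⁴ = S/(4σ).
T⁴ = 1.00·31800/(4·5.67×10⁻⁸) = 1.402×10¹¹ K⁴.
T = (1.402×10¹¹)^(1/4).

T ≈ 612 K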